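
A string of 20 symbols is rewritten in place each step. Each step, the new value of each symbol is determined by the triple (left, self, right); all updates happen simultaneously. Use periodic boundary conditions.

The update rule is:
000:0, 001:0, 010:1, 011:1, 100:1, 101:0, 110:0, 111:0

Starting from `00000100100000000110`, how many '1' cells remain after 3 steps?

8

00000110110000000101
10000100101000000101
01000110101100000101
count of 1: 8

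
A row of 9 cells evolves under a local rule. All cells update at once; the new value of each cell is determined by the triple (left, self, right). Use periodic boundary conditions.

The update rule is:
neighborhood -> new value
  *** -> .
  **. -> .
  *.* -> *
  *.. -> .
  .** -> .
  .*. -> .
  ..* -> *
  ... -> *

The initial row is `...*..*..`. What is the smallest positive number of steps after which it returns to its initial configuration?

***..*..*
....*..*.
****..*..
.....*..*
.****..*.
*.....*..
..****..*
.*.....*.
*..****..
..*.....*
.*..****.
*..*.....
..*..****
.*..*....
*..*..***
..*..*...
**..*..**
...*..*..

18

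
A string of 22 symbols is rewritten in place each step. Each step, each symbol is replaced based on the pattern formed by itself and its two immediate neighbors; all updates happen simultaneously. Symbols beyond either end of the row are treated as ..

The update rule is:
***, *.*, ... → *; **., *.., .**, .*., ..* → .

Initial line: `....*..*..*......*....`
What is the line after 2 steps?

***.........****...***
.*..*******..**..*..*.

.*..*******..**..*..*.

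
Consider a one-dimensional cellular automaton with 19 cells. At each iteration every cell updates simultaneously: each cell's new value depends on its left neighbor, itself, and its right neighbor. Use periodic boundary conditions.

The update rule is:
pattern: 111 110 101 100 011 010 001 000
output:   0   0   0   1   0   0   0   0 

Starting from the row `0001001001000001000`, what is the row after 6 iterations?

0000100100100000100
0000010010010000010
0000001001001000001
1000000100100100000
0100000010010010000
0010000001001001000

0010000001001001000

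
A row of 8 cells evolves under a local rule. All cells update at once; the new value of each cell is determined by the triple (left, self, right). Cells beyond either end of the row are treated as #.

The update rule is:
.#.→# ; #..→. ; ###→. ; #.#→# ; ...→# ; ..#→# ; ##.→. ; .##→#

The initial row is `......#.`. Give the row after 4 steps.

.###....

.#######
##......
...#####
.###....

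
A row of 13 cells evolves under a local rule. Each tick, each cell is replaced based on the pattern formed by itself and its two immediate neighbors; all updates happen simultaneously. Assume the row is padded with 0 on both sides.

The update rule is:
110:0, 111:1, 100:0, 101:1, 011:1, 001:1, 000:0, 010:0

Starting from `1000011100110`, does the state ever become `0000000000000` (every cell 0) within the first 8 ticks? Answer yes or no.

no

0000111001100
0001110011000
0011100110000
0111001100000
1110011000000
1100110000000
1001100000000
0011000000000
tick 8 is 0011000000000, still not uniform 0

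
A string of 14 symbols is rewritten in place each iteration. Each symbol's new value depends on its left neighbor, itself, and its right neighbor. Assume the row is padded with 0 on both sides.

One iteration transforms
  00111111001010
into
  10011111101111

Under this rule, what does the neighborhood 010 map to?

At position 10 the neighborhood is 010; the next row has 1 there.

1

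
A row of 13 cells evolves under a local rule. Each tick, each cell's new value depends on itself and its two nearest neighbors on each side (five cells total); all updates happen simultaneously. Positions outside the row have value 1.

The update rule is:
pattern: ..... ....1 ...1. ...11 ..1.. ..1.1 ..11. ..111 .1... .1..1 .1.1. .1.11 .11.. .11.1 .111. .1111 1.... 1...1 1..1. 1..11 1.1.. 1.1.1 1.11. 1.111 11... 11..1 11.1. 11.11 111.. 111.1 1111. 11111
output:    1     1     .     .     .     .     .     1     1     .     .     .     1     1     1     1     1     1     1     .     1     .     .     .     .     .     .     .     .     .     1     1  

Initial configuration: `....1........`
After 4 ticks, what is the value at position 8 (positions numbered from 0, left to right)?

1

tick 1: .11..1111111.
tick 2: ..1..111111..
tick 3: .1...11111...
tick 4: .111.1111..1.
position 8 holds 1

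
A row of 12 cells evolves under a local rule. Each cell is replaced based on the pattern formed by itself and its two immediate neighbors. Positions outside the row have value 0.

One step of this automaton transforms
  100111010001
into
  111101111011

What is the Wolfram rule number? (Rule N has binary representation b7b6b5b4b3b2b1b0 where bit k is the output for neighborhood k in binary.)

126

position 4: 111 → 0  (bit 7 = 0)
position 5: 110 → 1  (bit 6 = 1)
position 6: 101 → 1  (bit 5 = 1)
position 1: 100 → 1  (bit 4 = 1)
position 3: 011 → 1  (bit 3 = 1)
position 0: 010 → 1  (bit 2 = 1)
position 2: 001 → 1  (bit 1 = 1)
position 9: 000 → 0  (bit 0 = 0)
bits b7..b0 = 01111110 = 126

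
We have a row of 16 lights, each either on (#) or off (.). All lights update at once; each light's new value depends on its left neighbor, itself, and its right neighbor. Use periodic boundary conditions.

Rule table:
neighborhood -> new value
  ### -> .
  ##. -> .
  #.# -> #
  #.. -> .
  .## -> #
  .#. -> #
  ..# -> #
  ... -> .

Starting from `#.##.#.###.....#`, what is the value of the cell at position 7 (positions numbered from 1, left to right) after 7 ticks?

.

.##.####......##
##.##........##.
#.##........##.#
.##........##.##
##........##.##.
#........##.##.#
........##.##.##
position 7 holds .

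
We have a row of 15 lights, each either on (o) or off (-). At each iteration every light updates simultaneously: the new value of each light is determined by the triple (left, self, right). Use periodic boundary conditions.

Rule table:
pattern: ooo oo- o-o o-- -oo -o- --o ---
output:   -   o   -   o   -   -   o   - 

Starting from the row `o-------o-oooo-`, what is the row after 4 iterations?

-o-----o-----o-
o-o---o-o---o-o
o--o-o---o-o---
-oo---o-o---o-o

-oo---o-o---o-o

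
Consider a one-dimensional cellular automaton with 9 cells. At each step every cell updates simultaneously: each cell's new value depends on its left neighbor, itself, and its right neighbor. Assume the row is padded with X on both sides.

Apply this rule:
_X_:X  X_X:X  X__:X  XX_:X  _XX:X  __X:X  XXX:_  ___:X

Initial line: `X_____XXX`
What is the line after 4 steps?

XXXXXXX__
______XXX
XXXXXXX__  (repeats step 1; period 2)
step 4: ______XXX

______XXX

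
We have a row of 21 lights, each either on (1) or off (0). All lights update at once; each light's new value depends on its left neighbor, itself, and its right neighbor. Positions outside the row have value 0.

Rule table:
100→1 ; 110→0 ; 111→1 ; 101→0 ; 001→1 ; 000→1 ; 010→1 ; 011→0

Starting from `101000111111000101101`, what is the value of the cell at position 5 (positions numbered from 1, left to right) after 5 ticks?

101111011110111100001
100110001100011011111
111001110011100001110
010110101101011110101
110000100001001100101
position 5 holds 0

0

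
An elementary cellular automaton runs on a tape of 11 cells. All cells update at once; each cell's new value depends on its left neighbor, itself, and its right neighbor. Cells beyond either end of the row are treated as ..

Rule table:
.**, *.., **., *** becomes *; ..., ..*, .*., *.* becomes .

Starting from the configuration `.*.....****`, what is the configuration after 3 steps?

step 1: ..*....****
step 2: ...*...****
step 3: ....*..****

....*..****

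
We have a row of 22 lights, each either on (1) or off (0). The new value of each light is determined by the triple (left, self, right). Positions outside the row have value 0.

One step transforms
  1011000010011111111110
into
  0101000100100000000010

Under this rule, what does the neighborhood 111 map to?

At position 12 the neighborhood is 111; the next row has 0 there.

0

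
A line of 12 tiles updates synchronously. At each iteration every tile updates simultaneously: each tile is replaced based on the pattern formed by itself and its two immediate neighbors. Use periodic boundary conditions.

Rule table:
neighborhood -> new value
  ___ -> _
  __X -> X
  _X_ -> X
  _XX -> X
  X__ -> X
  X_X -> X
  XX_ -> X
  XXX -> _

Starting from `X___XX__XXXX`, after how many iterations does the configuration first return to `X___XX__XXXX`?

36

iteration 1: XX_XXXXXX___
iteration 2: XXXX____XX_X
iteration 3: ___XX__XXXXX
iteration 4: X_XXXXXX___X
iteration 5: XXX____XX_XX
iteration 6: __XX__XXXXX_
iteration 7: _XXXXXX___XX
iteration 8: XX____XX_XXX
iteration 9: _XX__XXXXX__
iteration 10: XXXXXX___XX_
iteration 11: X____XX_XXXX
iteration 12: XX__XXXXX___
iteration 13: XXXXX___XX_X
iteration 14: ____XX_XXXXX
iteration 15: X__XXXXX___X
iteration 16: XXXX___XX_XX
iteration 17: ___XX_XXXXX_
iteration 18: __XXXXX___XX
iteration 19: XXX___XX_XXX
iteration 20: __XX_XXXXX__
iteration 21: _XXXXX___XX_
iteration 22: XX___XX_XXXX
iteration 23: _XX_XXXXX___
iteration 24: XXXXX___XX__
iteration 25: X___XX_XXXXX
iteration 26: XX_XXXXX____
iteration 27: XXXX___XX__X
iteration 28: ___XX_XXXXXX
iteration 29: X_XXXXX____X
iteration 30: XXX___XX__XX
iteration 31: __XX_XXXXXX_
iteration 32: _XXXXX____XX
iteration 33: XX___XX__XXX
iteration 34: _XX_XXXXXX__
iteration 35: XXXXX____XX_
iteration 36: X___XX__XXXX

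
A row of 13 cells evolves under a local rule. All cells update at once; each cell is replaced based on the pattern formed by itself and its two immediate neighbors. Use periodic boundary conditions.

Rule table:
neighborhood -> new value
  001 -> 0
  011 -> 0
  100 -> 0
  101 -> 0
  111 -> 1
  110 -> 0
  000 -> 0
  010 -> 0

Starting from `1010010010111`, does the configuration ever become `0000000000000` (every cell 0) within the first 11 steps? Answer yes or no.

0000000000011
0000000000000
all cells are 0 at step 2

yes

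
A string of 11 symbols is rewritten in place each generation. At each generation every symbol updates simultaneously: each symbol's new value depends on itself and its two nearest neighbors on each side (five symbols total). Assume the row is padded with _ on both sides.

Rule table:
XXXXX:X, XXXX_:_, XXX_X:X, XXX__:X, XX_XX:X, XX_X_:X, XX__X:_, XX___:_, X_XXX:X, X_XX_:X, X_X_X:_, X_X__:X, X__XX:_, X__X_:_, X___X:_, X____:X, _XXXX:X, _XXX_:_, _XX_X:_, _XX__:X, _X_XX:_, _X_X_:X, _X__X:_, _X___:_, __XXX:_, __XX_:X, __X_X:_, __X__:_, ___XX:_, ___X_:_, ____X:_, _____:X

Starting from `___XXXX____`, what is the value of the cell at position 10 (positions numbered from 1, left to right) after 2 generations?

generation 1: X___X_X_XXX
generation 2: _____X__X_X
position 10 holds _

_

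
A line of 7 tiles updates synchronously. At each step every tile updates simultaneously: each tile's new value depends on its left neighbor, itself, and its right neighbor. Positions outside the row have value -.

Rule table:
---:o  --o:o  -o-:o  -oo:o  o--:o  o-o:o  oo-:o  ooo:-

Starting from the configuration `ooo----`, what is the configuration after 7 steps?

o-ooooo

step 1: o-ooooo
step 2: ooo---o
step 3: o-ooooo  (repeats step 1; period 2)
step 7: o-ooooo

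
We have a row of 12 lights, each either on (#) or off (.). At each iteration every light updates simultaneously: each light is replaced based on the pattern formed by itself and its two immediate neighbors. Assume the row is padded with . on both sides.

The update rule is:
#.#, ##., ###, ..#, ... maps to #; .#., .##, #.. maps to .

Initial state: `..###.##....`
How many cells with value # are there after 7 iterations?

##.###.#.###
.##.###.#.##
#.##.###.#.#
.#.##.###.#.
#.#.##.###..
.#.#.##.##.#
#.#.#.##.##.
count of #: 7

7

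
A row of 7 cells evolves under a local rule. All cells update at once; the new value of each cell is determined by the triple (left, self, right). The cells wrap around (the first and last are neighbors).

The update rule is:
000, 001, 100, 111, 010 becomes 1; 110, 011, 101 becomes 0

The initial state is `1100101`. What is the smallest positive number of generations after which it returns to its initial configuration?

7

1011100
1001011
0111001
0010111
1110010
0101110
1100101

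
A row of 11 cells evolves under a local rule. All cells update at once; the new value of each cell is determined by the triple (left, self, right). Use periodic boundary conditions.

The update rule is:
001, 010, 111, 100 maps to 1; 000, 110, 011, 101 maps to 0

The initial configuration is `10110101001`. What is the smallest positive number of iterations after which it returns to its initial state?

31

00000101110
00001100101
10010011101
01111101000
10111001100
10010110011
01110001101
00101010001
11101011011
11001000001
10111100010
10011010110
11100010000
01010111001
01010010111
01011110010
11001101111
10110000111
00001001011
10011111000
11101110101
11000100100
00101111111
11100111110
01011011100
11000001010
00100011010
01110100011
00100110100
01111000110
10110101001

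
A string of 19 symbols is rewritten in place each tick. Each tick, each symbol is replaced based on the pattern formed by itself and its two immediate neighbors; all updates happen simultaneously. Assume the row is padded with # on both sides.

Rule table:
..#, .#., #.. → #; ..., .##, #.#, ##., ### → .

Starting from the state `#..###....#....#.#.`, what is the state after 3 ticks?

.##...#..###..##.#.
...#.####...##...#.
#.##.....#.#..#.##.

#.##.....#.#..#.##.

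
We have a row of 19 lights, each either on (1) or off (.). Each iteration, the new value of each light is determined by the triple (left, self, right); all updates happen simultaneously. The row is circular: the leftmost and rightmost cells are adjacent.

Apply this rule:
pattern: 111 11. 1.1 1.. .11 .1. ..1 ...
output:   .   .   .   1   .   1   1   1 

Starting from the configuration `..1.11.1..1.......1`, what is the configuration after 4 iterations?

111....111111111111
...1111............
111....111111111111  (repeats iteration 1; period 2)
iteration 4: ...1111............

...1111............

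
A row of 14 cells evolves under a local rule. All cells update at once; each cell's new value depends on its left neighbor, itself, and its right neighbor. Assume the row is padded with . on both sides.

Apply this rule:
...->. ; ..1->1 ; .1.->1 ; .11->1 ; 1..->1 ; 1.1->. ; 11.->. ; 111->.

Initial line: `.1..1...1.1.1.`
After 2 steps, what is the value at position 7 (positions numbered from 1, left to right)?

.

step 1: 111111.11.1.11
step 2: 1......1..1.1.
position 7 holds .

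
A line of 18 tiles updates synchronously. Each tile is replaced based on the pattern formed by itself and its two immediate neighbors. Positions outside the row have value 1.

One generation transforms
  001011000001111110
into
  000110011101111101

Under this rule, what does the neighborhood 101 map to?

At position 3 the neighborhood is 101; the next row has 1 there.

1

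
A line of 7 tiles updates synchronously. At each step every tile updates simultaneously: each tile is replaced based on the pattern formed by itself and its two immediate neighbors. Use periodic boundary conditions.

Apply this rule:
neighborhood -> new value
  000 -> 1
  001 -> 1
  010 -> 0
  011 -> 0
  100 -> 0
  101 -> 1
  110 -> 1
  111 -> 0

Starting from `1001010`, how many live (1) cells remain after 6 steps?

step 1: 0010101
step 2: 0101010
step 3: 1010100
step 4: 0101001
step 5: 1010010
step 6: 0100101
count of 1: 3

3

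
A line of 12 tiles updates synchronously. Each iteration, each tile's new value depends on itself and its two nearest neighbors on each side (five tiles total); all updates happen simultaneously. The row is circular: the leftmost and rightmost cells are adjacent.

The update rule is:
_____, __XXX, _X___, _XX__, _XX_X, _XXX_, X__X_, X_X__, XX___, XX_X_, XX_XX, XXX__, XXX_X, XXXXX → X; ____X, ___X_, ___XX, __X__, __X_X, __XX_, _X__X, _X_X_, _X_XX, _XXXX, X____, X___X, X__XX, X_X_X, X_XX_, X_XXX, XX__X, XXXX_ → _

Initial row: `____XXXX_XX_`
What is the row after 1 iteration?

_X__X__XX_XX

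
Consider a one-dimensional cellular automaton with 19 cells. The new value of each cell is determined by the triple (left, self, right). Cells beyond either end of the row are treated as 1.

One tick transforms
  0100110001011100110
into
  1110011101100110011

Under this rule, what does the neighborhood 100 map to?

1

At position 2 the neighborhood is 100; the next row has 1 there.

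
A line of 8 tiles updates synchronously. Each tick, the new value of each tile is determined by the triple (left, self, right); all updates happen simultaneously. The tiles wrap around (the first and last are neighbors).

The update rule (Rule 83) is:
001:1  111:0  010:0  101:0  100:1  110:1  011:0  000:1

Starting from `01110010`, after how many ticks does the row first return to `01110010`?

16

tick 1: 10011101
tick 2: 11100100
tick 3: 00111011
tick 4: 11001001
tick 5: 01110110
tick 6: 10010011
tick 7: 11101100
tick 8: 00100111
tick 9: 11011001
tick 10: 01001110
tick 11: 10110011
tick 12: 10011100
tick 13: 01100111
tick 14: 00111001
tick 15: 11001110
tick 16: 01110010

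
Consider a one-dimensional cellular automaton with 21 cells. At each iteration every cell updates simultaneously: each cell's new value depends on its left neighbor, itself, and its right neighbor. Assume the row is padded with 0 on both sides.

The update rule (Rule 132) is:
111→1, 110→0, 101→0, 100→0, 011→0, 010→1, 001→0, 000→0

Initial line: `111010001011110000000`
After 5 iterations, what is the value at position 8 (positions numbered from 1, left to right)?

iteration 1: 010010001001100000000
iteration 2: 010010001000000000000
iteration 3: 010010001000000000000  (fixed point — unchanged through iteration 5)
position 8 holds 0

0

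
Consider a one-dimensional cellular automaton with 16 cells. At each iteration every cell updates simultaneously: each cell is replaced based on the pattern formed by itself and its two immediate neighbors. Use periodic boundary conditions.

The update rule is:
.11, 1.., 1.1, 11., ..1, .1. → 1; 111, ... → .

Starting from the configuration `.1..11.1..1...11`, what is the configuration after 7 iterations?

iteration 1: 111111111111.111
iteration 2: ...........111..
iteration 3: ..........11.11.
iteration 4: .........1111111
iteration 5: 1.......11.....1
iteration 6: 11.....1111...11
iteration 7: .11...11..11.11.

.11...11..11.11.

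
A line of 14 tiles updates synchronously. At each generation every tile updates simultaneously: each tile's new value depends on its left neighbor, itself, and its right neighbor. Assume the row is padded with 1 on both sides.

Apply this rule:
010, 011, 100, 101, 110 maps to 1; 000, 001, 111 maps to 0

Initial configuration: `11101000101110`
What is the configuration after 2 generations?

10100110101110

00111100111011
10100110101110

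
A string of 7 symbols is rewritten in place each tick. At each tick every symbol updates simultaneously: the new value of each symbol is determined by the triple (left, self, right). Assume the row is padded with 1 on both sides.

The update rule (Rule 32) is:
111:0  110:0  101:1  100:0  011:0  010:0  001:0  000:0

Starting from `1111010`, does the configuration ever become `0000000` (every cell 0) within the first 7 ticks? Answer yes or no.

0000101
0000010
0000001
0000000
all cells are 0 at tick 4

yes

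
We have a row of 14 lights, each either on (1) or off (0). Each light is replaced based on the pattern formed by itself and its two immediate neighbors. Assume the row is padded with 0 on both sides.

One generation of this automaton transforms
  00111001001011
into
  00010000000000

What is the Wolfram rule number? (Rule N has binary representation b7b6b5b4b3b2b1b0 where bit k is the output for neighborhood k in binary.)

128

position 3: 111 → 1  (bit 7 = 1)
position 4: 110 → 0  (bit 6 = 0)
position 11: 101 → 0  (bit 5 = 0)
position 5: 100 → 0  (bit 4 = 0)
position 2: 011 → 0  (bit 3 = 0)
position 7: 010 → 0  (bit 2 = 0)
position 1: 001 → 0  (bit 1 = 0)
position 0: 000 → 0  (bit 0 = 0)
bits b7..b0 = 10000000 = 128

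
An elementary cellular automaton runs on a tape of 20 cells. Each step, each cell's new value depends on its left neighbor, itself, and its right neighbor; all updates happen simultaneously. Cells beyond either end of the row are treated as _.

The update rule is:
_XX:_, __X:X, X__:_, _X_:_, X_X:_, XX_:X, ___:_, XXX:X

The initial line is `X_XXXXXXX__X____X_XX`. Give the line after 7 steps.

step 1: ___XXXXXX_X____X___X
step 2: __X_XXXXX_____X___X_
step 3: _X___XXXX____X___X__
step 4: X___X_XXX___X___X___
step 5: ___X___XX__X___X____
step 6: __X___X_X_X___X_____
step 7: _X___X_______X______

_X___X_______X______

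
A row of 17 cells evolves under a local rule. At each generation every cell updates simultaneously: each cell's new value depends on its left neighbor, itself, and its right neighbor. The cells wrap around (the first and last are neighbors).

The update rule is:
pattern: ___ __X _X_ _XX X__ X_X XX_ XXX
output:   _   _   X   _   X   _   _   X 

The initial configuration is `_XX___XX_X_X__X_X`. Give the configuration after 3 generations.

_X___X___XX___X__

generation 1: ___X_____X_XX_X_X
generation 2: X__XX____X____X_X
generation 3: _X___X___XX___X__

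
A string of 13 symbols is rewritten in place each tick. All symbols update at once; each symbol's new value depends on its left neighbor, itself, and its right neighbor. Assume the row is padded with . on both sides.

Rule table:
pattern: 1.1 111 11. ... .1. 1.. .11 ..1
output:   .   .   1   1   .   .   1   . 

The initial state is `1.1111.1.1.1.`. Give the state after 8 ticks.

tick 1: ..1..1.......
tick 2: 1......111111
tick 3: ..1111.1....1
tick 4: 1.1..1...11..
tick 5: .......1.11.1
tick 6: 111111...11..
tick 7: 1....1.1.11.1
tick 8: ..11.....11..

..11.....11..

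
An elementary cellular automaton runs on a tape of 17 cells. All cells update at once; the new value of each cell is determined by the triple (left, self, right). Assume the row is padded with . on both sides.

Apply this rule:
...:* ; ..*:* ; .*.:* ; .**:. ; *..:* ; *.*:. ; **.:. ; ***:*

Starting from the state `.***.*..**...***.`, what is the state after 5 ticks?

.*********....***

*.*..***..***.*.*
*.***.*.**.*..*.*
*..*..*....****.*
***********.**..*
.*********....***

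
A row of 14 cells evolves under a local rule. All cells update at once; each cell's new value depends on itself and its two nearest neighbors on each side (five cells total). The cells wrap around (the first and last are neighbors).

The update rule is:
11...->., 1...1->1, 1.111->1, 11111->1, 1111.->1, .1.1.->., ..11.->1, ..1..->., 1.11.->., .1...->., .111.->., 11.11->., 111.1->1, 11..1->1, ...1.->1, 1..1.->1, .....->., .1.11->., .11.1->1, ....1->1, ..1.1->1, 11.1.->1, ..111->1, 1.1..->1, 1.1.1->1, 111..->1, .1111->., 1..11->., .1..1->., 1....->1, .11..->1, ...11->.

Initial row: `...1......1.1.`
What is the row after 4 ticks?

111.1.1.111.1.

111..1..111.1.
1.111...1.111.
1.1.1.111.1.11
111.1.1.111.1.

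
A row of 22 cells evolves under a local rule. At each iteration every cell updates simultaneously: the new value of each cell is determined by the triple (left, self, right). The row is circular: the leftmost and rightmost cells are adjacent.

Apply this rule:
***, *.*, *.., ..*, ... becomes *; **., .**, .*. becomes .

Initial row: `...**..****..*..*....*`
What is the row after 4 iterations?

.*.**..*..*..*..*.**.*

iteration 1: ***..**.**.**.**.****.
iteration 2: .*.**..*..*..*..*.**.*
iteration 3: *.*..**.**.**.**.*..*.
iteration 4: .*.**..*..*..*..*.**.*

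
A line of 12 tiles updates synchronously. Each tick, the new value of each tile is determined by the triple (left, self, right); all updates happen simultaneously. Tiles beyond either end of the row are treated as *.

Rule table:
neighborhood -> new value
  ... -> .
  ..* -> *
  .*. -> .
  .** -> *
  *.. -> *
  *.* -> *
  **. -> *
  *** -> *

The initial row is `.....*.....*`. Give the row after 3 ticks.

***.*.*.****

tick 1: *...*.*...**
tick 2: **.*.*.*.***
tick 3: ***.*.*.****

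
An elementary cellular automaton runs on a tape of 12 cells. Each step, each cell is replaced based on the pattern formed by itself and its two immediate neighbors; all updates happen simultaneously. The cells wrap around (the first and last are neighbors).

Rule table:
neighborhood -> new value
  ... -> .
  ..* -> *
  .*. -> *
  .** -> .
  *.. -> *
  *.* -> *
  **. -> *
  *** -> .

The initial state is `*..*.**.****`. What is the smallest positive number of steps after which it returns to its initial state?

3

*****.**....
....**.**..*
*..*.**.****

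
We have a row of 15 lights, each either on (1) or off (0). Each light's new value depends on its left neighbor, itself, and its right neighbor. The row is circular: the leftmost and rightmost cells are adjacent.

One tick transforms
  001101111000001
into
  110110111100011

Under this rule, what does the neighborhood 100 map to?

At position 0 the neighborhood is 100; the next row has 1 there.

1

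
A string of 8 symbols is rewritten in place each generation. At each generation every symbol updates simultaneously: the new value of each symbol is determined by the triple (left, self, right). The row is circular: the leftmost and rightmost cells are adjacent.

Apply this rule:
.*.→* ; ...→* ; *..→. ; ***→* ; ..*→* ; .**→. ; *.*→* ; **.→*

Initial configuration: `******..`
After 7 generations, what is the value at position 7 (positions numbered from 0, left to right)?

generation 1: .*****.*
generation 2: *.******
generation 3: **.*****
generation 4: ***.****
generation 5: ****.***
generation 6: *****.**
generation 7: ******.*
position 7 holds *

*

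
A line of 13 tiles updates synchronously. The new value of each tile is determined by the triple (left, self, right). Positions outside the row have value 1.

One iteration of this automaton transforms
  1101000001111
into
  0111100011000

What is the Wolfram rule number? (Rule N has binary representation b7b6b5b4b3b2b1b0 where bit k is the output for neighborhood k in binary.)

position 0: 111 → 0  (bit 7 = 0)
position 1: 110 → 1  (bit 6 = 1)
position 2: 101 → 1  (bit 5 = 1)
position 4: 100 → 1  (bit 4 = 1)
position 9: 011 → 1  (bit 3 = 1)
position 3: 010 → 1  (bit 2 = 1)
position 8: 001 → 1  (bit 1 = 1)
position 5: 000 → 0  (bit 0 = 0)
bits b7..b0 = 01111110 = 126

126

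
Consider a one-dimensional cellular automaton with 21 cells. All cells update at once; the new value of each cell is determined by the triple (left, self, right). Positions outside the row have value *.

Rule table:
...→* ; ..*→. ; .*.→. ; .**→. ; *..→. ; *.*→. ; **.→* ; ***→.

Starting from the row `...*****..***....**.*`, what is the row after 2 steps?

.*.....*....*.**..*..
...***...**....*.....

...***...**....*.....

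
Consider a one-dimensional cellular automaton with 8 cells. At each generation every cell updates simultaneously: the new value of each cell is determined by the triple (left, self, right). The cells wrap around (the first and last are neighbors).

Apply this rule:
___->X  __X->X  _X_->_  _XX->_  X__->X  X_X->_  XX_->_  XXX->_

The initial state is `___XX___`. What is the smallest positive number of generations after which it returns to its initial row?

2

generation 1: XXX__XXX
generation 2: ___XX___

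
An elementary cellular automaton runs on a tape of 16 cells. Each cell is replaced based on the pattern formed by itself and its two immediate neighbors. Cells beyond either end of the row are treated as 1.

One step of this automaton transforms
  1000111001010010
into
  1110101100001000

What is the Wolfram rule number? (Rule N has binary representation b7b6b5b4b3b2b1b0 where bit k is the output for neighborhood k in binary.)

89

position 5: 111 → 0  (bit 7 = 0)
position 0: 110 → 1  (bit 6 = 1)
position 10: 101 → 0  (bit 5 = 0)
position 1: 100 → 1  (bit 4 = 1)
position 4: 011 → 1  (bit 3 = 1)
position 9: 010 → 0  (bit 2 = 0)
position 3: 001 → 0  (bit 1 = 0)
position 2: 000 → 1  (bit 0 = 1)
bits b7..b0 = 01011001 = 89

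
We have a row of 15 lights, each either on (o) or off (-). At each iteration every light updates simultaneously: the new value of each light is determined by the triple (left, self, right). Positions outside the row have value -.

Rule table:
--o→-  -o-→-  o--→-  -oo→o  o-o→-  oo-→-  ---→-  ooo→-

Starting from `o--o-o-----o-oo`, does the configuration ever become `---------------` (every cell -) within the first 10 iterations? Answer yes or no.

yes

-------------o-
---------------
all cells are - at iteration 2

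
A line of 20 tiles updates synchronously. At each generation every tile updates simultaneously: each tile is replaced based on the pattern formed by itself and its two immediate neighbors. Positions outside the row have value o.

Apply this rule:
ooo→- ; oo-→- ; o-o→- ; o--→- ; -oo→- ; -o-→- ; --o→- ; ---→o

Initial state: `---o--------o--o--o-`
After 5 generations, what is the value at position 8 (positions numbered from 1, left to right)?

o

-o---oooooo---------
---o--------ooooooo-
-o---oooooo---------  (repeats generation 1; period 2)
generation 5: -o---oooooo---------
position 8 holds o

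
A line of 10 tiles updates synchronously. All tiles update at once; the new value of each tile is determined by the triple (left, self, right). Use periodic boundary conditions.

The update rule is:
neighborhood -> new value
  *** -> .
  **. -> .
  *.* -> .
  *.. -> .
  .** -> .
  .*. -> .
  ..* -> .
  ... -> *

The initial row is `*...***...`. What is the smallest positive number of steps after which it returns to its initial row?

2

..*.....*.
*...***...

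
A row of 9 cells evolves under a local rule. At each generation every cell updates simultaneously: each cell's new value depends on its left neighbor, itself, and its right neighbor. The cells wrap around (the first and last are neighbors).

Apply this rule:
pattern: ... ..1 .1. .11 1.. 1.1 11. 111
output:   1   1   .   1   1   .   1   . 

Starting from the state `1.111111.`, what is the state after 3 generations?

..1....1.
11.1111.1
.1.1..1.1

.1.1..1.1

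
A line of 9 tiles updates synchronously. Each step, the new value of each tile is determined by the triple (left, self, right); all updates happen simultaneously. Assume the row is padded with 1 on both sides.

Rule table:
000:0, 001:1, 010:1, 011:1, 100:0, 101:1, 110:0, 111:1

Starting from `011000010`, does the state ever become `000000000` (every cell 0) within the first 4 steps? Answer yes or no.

no

110000111
100001111
000011111
000111111
step 4 is 000111111, still not uniform 0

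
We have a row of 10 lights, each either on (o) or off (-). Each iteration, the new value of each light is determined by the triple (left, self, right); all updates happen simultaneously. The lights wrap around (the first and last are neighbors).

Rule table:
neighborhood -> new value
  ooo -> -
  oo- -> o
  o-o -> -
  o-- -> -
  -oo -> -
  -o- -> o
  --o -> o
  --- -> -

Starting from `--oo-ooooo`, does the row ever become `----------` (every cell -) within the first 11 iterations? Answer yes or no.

no

-o-o-----o
-o-o----oo
-o-o---o-o
-o-o--oo-o
-o-o-o-o-o
-o-o-o-o-o  (fixed point — unchanged through iteration 11)
iteration 11 is -o-o-o-o-o, still not uniform -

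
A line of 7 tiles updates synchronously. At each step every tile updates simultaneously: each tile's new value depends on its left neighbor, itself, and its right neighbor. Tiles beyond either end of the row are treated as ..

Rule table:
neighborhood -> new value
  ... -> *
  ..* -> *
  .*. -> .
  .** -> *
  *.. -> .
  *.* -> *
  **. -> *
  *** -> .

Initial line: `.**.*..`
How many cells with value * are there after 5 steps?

4

step 1: ****..*
step 2: *..*.*.
step 3: ..*.*..
step 4: **.*..*
step 5: ***..*.
count of *: 4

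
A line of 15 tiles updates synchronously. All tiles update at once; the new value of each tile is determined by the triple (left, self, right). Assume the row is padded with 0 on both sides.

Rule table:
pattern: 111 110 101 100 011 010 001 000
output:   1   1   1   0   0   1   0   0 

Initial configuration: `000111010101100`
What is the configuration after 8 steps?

000000000001100

step 1: 000011111110100
step 2: 000001111111100
step 3: 000000111111100
step 4: 000000011111100
step 5: 000000001111100
step 6: 000000000111100
step 7: 000000000011100
step 8: 000000000001100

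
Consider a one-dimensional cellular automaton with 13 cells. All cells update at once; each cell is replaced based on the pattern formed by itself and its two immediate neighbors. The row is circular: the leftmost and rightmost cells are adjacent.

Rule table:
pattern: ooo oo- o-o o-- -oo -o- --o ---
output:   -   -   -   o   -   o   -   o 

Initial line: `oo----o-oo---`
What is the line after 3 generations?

--ooo-o---oo-
o-----ooo---o
-oooo----oo--

-oooo----oo--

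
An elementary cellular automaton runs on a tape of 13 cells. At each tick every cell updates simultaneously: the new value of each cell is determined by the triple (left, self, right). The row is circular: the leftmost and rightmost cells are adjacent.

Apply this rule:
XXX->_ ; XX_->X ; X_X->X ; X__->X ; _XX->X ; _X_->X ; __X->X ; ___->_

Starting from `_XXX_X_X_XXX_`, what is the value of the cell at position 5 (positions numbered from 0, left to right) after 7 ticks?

X

XX_XXXXXXX_XX
_XXX_____XXX_
XX_XX___XX_XX
_XXXXX_XXXXX_
XX___XXX___XX
_XX_XX_XX_XX_
XXXXXXXXXXXXX
position 5 holds X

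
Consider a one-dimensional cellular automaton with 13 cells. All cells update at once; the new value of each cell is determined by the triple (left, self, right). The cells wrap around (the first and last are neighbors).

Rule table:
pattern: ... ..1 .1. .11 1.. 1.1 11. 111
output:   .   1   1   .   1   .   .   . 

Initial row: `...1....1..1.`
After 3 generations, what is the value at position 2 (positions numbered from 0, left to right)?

..111..111111
11...11......
..1.1..1....1
position 2 holds 1

1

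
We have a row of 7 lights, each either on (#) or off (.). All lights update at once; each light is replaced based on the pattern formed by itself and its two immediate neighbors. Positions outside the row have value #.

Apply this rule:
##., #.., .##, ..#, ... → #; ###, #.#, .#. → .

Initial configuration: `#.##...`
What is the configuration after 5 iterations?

...####

#.#####
#.#....
#..####
####...
...####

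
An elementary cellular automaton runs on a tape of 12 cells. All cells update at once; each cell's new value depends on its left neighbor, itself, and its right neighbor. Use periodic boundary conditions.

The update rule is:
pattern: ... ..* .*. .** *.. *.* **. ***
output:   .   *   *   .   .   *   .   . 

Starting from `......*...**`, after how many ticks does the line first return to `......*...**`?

12

tick 1: .....**..*..
tick 2: ....*...**..
tick 3: ...**..*....
tick 4: ..*...**....
tick 5: .**..*......
tick 6: *...**......
tick 7: *..*.......*
tick 8: ..**......*.
tick 9: .*.......**.
tick 10: **......*...
tick 11: .......**..*
tick 12: ......*...**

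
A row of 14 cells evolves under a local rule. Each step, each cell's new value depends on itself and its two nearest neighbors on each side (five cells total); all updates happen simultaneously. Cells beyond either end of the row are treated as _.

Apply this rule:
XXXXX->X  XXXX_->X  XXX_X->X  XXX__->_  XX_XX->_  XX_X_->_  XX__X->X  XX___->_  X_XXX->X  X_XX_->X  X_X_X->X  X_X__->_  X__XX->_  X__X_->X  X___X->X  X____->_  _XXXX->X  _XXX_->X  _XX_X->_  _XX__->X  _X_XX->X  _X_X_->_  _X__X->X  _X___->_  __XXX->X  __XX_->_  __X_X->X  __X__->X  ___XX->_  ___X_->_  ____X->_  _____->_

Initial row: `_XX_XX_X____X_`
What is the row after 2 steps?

____X_______X_

step 1: ____X_______X_
step 2: ____X_______X_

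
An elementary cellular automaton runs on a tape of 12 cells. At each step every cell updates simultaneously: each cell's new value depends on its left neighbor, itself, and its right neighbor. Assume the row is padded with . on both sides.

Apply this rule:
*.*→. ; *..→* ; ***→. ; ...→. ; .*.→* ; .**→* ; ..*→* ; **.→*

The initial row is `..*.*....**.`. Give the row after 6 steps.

step 1: .**.**..****
step 2: ***.*****..*
step 3: *.*.*...****
step 4: *.*.**.**..*
step 5: *.*.**.*****
step 6: *.*.**.*...*

*.*.**.*...*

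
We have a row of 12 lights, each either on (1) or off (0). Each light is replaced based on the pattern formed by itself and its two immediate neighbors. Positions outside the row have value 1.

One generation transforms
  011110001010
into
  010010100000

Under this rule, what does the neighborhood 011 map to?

At position 1 the neighborhood is 011; the next row has 1 there.

1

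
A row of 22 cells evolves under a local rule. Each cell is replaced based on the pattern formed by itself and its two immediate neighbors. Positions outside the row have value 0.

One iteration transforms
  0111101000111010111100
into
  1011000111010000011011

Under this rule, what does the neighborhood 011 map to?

0

At position 1 the neighborhood is 011; the next row has 0 there.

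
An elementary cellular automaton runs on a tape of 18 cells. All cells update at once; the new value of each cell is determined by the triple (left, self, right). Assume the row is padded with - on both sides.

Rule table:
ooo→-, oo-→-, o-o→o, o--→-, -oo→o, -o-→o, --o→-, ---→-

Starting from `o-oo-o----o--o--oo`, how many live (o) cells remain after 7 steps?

ooo-oo----o--o--o-
o--oo-----o--o--o-
o--o------o--o--o-
o--o------o--o--o-  (fixed point — unchanged through step 7)
count of o: 5

5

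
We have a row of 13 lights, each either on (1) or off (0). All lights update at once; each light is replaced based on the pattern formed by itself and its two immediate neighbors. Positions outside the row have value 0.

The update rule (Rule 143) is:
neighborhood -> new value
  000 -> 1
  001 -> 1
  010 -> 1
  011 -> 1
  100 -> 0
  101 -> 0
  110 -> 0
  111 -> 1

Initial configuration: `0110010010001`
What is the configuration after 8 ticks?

1100110110111
1001100100110
1011001101100
1010011001001
1010110011011
1010100110010
1010101100110
1010101001100

1010101001100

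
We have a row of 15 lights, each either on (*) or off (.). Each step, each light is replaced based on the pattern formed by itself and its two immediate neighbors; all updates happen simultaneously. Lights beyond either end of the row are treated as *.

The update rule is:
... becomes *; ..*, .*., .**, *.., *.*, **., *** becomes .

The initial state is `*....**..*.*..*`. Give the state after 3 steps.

step 1: ..**...........
step 2: .....*********.
step 3: .***...........

.***...........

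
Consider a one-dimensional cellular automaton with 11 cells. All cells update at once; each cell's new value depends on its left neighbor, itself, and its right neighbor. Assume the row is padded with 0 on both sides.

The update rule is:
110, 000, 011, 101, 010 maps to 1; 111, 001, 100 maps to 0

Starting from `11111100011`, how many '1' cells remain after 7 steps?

step 1: 10000101011
step 2: 10110111111
step 3: 11111100001
step 4: 10000101101
step 5: 10110111111  (repeats step 2; period 3)
step 7: 10000101101
count of 1: 5

5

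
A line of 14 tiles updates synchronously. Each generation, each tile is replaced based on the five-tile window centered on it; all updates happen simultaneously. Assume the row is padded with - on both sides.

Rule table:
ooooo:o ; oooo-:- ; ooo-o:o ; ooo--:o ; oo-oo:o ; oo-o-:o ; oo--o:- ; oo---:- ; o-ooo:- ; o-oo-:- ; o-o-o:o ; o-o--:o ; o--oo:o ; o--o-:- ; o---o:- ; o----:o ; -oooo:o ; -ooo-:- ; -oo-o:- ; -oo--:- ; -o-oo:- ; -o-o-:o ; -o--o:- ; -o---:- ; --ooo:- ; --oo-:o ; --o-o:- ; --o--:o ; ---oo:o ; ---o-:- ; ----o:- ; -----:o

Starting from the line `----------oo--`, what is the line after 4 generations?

----o-----o--o

generation 1: oooooooo-oo--o
generation 2: -ooooo-oo----o
generation 3: o-oo-oo---o--o
generation 4: ----o-----o--o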